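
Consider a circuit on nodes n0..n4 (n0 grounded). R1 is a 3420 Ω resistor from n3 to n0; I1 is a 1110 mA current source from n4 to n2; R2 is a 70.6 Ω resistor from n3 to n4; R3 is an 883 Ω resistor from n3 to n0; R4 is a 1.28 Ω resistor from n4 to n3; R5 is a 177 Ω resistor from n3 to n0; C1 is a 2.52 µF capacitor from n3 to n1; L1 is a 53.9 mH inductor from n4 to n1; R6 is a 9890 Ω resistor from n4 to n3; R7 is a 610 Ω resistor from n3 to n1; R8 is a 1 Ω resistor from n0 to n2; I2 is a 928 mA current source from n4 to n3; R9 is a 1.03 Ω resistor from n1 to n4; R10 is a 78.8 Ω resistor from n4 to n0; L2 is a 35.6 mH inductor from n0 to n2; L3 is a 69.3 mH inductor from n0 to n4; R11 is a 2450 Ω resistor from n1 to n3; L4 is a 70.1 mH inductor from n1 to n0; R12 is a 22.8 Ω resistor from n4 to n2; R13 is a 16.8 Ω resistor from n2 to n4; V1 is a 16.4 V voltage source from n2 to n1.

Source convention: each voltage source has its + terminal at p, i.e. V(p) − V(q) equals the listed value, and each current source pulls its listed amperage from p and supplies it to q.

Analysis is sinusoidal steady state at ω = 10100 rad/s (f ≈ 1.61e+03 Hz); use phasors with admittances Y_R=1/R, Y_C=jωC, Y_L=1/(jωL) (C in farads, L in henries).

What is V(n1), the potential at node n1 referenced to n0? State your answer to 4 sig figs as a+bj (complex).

MNA unknowns: 4 node voltages V₁..V_4 plus 1 source current (V1)
R1: Y=0.0002924+0.000j on G[3,0]
I1: z[4]−=1.11, z[2]+=1.11
R2: Y=0.01416+0.000j on G[3,4]
R3: Y=0.001133+0.000j on G[3,0]
R4: Y=0.7812+0.000j on G[4,3]
R5: Y=0.005650+0.000j on G[3,0]
C1: Y=0.000+0.02545j on G[3,1]
L1: Y=0.000-0.001837j on G[4,1]
R6: Y=0.0001011+0.000j on G[4,3]
R7: Y=0.001639+0.000j on G[3,1]
R8: Y=1.000+0.000j on G[0,2]
I2: z[4]−=0.928, z[3]+=0.928
R9: Y=0.9709+0.000j on G[1,4]
R10: Y=0.01269+0.000j on G[4,0]
L2: Y=0.000-0.002781j on G[0,2]
L3: Y=0.000-0.001429j on G[0,4]
R11: Y=0.0004082+0.000j on G[1,3]
L4: Y=0.000-0.001412j on G[1,0]
R12: Y=0.04386+0.000j on G[4,2]
R13: Y=0.05952+0.000j on G[2,4]
V1: row V2−V1=16.4, i_V1 at 2,1
solve → V1=-16.11-0.04121j, V2=0.2936-0.04121j, V3=-14.01-0.1722j, V4=-15.30-0.1071j
aux → i_V1=-0.7951+0.03521j

-16.11-0.04121j V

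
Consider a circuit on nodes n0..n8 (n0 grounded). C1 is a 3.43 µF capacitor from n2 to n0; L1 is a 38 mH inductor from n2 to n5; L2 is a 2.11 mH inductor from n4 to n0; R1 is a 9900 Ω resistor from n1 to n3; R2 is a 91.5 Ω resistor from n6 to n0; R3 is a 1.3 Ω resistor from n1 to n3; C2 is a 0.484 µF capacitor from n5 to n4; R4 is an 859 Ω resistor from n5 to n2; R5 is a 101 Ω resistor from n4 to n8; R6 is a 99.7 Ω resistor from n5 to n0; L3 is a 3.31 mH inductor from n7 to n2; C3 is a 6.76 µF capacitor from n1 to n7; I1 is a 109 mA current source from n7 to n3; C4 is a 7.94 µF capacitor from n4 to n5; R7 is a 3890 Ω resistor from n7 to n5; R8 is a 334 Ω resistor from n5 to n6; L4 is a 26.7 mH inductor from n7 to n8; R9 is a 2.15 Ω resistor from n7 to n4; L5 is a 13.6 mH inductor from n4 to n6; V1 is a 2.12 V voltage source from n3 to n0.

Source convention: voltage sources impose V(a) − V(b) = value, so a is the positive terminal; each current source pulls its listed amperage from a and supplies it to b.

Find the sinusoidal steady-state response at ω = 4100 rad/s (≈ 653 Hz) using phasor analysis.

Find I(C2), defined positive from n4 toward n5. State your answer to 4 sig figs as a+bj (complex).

Element admittances at ω=4100 rad/s:
  Y(C1) = 0.000+0.01406j S between n2,n0
  Y(L1) = 0.000-0.006418j S between n2,n5
  Y(L2) = 0.000-0.1156j S between n4,n0
  Y(R1) = 0.0001010+0.000j S between n1,n3
  Y(R2) = 0.01093+0.000j S between n6,n0
  Y(R3) = 0.7692+0.000j S between n1,n3
  Y(C2) = 0.000+0.001984j S between n5,n4
  Y(R4) = 0.001164+0.000j S between n5,n2
  Y(R5) = 0.009901+0.000j S between n4,n8
  Y(R6) = 0.01003+0.000j S between n5,n0
  Y(L3) = 0.000-0.07369j S between n7,n2
  Y(C3) = 0.000+0.02772j S between n1,n7
  I1: injects 0.109 A into n3 (from n7)
  Y(C4) = 0.000+0.03255j S between n4,n5
  Y(R7) = 0.0002571+0.000j S between n7,n5
  Y(R8) = 0.002994+0.000j S between n5,n6
  Y(L4) = 0.000-0.009135j S between n7,n8
  Y(R9) = 0.4651+0.000j S between n7,n4
  Y(L5) = 0.000-0.01793j S between n4,n6
  V1: constraint V(n3)−V(n0) = 2.12
Assemble and solve the 9×9 MNA system:
  V(n1)=2.145-0.1319j  V(n2)=-1.745-1.006j  V(n3)=2.120+0.000j  V(n4)=-1.213-1.067j  V(n5)=-0.5692-1.160j  V(n6)=-1.199-0.2315j  V(n7)=-1.517-0.8188j  V(n8)=-1.229-0.8015j
  i(V1)=0.1280-0.1015j

-0.0001840-0.001277j A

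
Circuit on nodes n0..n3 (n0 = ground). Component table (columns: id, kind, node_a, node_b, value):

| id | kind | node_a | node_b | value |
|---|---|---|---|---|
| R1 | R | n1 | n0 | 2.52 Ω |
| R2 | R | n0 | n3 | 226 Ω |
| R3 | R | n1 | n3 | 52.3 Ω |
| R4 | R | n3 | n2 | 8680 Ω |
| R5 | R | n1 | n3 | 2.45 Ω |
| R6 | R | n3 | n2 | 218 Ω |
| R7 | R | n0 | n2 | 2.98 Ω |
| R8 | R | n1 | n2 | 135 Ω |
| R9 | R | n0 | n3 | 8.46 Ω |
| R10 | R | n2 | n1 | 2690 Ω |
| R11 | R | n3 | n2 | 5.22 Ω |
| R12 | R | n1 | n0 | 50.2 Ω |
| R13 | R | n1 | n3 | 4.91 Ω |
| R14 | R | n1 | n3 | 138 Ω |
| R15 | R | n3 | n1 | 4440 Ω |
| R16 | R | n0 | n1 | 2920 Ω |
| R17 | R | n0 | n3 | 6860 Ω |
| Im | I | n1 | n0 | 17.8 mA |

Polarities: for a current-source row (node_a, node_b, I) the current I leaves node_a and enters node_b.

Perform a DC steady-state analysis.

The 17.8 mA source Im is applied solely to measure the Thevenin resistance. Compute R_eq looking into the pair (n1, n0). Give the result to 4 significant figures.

R_eq = 1.669 Ω

Apply KCL at each of the 3 non-ground nodes and solve the resulting linear system.
Node n1: branches {R1, R3, R5, R8, R10, R12, R13, R14, R15, R16, Im} → V_1 = -0.02971
Node n2: branches {R4, R6, R7, R8, R10, R11} → V_2 = -0.008249
Node n3: branches {R2, R3, R4, R5, R6, R9, R11, R13, R14, R15, R17} → V_3 = -0.02150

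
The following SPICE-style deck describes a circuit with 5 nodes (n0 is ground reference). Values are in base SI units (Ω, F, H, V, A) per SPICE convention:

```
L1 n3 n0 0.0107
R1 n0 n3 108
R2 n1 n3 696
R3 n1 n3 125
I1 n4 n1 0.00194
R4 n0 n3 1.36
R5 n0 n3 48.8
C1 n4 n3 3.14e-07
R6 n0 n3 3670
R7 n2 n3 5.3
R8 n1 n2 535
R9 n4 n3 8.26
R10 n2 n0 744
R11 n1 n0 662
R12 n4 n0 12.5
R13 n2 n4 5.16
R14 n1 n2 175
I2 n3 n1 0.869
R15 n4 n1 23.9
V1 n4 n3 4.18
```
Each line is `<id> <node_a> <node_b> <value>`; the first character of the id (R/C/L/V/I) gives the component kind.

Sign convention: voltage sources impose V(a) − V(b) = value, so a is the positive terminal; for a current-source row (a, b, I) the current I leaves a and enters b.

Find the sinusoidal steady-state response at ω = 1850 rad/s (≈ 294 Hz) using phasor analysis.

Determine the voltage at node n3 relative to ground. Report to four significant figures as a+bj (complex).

-0.4280-0.02549j V

Element admittances at ω=1850 rad/s:
  Y(L1) = 0.000-0.05052j S between n3,n0
  Y(R1) = 0.009259+0.000j S between n0,n3
  Y(R2) = 0.001437+0.000j S between n1,n3
  Y(R3) = 0.008000+0.000j S between n1,n3
  I1: injects 0.00194 A into n1 (from n4)
  Y(R4) = 0.7353+0.000j S between n0,n3
  Y(R5) = 0.02049+0.000j S between n0,n3
  Y(C1) = 0.000+0.0005809j S between n4,n3
  Y(R6) = 0.0002725+0.000j S between n0,n3
  Y(R7) = 0.1887+0.000j S between n2,n3
  Y(R8) = 0.001869+0.000j S between n1,n2
  Y(R9) = 0.1211+0.000j S between n4,n3
  Y(R10) = 0.001344+0.000j S between n2,n0
  Y(R11) = 0.001511+0.000j S between n1,n0
  Y(R12) = 0.08000+0.000j S between n4,n0
  Y(R13) = 0.1938+0.000j S between n2,n4
  Y(R14) = 0.005714+0.000j S between n1,n2
  I2: injects 0.869 A into n1 (from n3)
  Y(R15) = 0.04184+0.000j S between n4,n1
  V1: constraint V(n4)−V(n3) = 4.18
Assemble and solve the 5×5 MNA system:
  V(n1)=17.21-0.02484j  V(n2)=1.985-0.02539j  V(n3)=-0.4280-0.02549j  V(n4)=3.752-0.02549j
  i(V1)=-0.5876-0.0003422j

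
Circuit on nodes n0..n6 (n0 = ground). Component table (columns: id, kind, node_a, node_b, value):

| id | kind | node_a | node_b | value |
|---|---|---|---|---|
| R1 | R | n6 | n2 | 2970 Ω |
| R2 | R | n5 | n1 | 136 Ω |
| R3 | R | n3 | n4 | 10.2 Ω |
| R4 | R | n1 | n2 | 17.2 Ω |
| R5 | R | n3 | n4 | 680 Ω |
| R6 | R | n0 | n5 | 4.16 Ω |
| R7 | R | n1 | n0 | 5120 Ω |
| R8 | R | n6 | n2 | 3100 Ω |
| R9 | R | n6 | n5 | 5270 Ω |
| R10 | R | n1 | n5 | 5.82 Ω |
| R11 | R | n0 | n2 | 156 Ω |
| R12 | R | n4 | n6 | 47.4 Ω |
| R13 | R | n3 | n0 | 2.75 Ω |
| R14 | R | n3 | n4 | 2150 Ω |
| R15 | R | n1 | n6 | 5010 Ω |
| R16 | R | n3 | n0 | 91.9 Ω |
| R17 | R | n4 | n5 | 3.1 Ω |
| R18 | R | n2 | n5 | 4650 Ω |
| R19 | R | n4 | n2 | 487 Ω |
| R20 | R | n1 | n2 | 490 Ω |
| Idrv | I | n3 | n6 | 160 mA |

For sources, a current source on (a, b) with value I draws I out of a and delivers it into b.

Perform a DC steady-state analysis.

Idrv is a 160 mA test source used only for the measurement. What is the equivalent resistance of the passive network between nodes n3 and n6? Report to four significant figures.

R_eq = 49.97 Ω

MNA unknowns: 6 node voltages V₁..V_6
R1: Y=0.0003367 on G[6,2]
R2: Y=0.007353 on G[5,1]
R3: Y=0.09804 on G[3,4]
R4: Y=0.05814 on G[1,2]
R5: Y=0.001471 on G[3,4]
R6: Y=0.2404 on G[0,5]
R7: Y=0.0001953 on G[1,0]
R8: Y=0.0003226 on G[6,2]
R9: Y=0.0001898 on G[6,5]
R10: Y=0.1718 on G[1,5]
R11: Y=0.006410 on G[0,2]
R12: Y=0.02110 on G[4,6]
R13: Y=0.3636 on G[3,0]
R14: Y=0.0004651 on G[3,4]
R15: Y=0.0001996 on G[1,6]
R16: Y=0.01088 on G[3,0]
R17: Y=0.3226 on G[4,5]
R18: Y=0.0002151 on G[2,5]
R19: Y=0.002053 on G[4,2]
R20: Y=0.002041 on G[1,2]
Idrv: z[3]−=0.16, z[6]+=0.16
solve → V1=0.3533, V2=0.3971, V3=-0.2192, V4=0.5600, V5=0.3306, V6=7.776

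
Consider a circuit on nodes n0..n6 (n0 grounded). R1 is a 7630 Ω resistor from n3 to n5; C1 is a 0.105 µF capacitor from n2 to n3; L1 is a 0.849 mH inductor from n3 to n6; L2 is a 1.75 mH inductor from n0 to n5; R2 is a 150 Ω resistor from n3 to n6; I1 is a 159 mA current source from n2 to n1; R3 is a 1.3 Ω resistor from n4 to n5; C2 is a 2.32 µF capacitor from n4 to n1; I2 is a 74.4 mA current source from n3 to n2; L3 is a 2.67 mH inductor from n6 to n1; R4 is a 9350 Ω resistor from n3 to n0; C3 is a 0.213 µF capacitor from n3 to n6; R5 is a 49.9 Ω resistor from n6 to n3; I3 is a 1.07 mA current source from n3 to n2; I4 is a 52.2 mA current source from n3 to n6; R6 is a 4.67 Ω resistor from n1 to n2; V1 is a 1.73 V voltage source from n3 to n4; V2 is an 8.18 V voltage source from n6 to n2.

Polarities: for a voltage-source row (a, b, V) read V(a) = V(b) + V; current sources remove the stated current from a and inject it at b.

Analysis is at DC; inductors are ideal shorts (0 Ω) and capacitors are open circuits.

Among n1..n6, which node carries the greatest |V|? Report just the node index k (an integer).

2

MNA unknowns: 6 node voltages V₁..V_6 plus 5 source currents (L1, L2, L3, V1, V2)
R1: Y=0.0001311 on G[3,5]
C1: Y=0.000 on G[2,3]
L1: row V3−V6=0, i_L1 at 3,6
L2: row V0−V5=0, i_L2 at 0,5
R2: Y=0.006667 on G[3,6]
I1: z[2]−=0.159, z[1]+=0.159
R3: Y=0.7692 on G[4,5]
C2: Y=0.000 on G[4,1]
I2: z[3]−=0.0744, z[2]+=0.0744
L3: row V6−V1=0, i_L3 at 6,1
R4: Y=0.0001070 on G[3,0]
C3: Y=0.000 on G[3,6]
R5: Y=0.02004 on G[6,3]
I3: z[3]−=0.00107, z[2]+=0.00107
I4: z[3]−=0.0522, z[6]+=0.0522
R6: Y=0.2141 on G[1,2]
V1: row V3−V4=1.73, i_V1 at 3,4
V2: row V6−V2=8.18, i_V2 at 6,2
solve → V1=1.729, V2=-6.451, V3=1.729, V4=-0.0005351, V5=0.000, V6=1.729
aux → i_L1=-0.1277, i_L2=0.0001850, i_L3=1.593, i_V1=-0.0004116, i_V2=-1.668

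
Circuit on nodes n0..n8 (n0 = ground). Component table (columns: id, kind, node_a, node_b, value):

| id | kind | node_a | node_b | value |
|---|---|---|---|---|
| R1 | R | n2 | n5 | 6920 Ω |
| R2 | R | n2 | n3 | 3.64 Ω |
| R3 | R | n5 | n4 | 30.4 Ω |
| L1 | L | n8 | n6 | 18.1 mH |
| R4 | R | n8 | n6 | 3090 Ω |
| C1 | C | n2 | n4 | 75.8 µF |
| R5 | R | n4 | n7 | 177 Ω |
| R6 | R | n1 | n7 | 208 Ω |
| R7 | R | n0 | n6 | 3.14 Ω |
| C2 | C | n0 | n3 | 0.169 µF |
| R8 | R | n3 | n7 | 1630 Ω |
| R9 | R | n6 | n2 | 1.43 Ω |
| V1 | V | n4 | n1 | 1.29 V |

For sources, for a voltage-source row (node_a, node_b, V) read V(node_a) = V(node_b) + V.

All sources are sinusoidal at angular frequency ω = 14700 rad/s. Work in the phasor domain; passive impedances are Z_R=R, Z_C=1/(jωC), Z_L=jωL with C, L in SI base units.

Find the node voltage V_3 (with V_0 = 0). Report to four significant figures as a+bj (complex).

Element admittances at ω=14700 rad/s:
  Y(R1) = 0.0001445+0.000j S between n2,n5
  Y(R2) = 0.2747+0.000j S between n2,n3
  Y(R3) = 0.03289+0.000j S between n5,n4
  Y(L1) = 0.000-0.003758j S between n8,n6
  Y(R4) = 0.0003236+0.000j S between n8,n6
  Y(C1) = 0.000+1.114j S between n2,n4
  Y(R5) = 0.005650+0.000j S between n4,n7
  Y(R6) = 0.004808+0.000j S between n1,n7
  Y(R7) = 0.3185+0.000j S between n0,n6
  Y(C2) = 0.000+0.002484j S between n0,n3
  Y(R8) = 0.0006135+0.000j S between n3,n7
  Y(R9) = 0.6993+0.000j S between n6,n2
  V1: constraint V(n4)−V(n1) = 1.29
Assemble and solve the 9×9 MNA system:
  V(n1)=-1.290-0.0002936j  V(n2)=2.813e-07+1.417e-05j  V(n3)=-0.001248+2.478e-05j  V(n4)=4.867e-07-0.0002936j  V(n5)=4.858e-07-0.0002923j  V(n6)=1.933e-07+9.734e-06j  V(n7)=-0.5603-0.0002760j  V(n8)=1.933e-07+9.734e-06j
  i(V1)=-0.003508-8.483e-08j

-0.001248+2.478e-05j V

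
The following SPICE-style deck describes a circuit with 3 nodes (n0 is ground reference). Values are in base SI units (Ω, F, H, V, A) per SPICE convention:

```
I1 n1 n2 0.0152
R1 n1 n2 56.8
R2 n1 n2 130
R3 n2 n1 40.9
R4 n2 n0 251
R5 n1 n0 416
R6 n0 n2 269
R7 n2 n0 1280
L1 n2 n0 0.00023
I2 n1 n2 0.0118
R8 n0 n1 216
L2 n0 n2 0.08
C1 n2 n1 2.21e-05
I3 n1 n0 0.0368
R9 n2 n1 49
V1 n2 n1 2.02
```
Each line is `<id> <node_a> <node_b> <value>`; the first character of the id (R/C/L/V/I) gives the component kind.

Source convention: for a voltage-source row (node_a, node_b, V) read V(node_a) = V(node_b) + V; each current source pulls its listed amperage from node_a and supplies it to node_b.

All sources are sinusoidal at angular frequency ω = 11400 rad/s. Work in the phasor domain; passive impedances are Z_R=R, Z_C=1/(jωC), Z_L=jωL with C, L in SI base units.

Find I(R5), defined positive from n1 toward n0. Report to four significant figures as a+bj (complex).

Element admittances at ω=11400 rad/s:
  I1: injects 0.0152 A into n2 (from n1)
  Y(R1) = 0.01761+0.000j S between n1,n2
  Y(R2) = 0.007692+0.000j S between n1,n2
  Y(R3) = 0.02445+0.000j S between n2,n1
  Y(R4) = 0.003984+0.000j S between n2,n0
  Y(R5) = 0.002404+0.000j S between n1,n0
  Y(R6) = 0.003717+0.000j S between n0,n2
  Y(R7) = 0.0007813+0.000j S between n2,n0
  Y(L1) = 0.000-0.3814j S between n2,n0
  I2: injects 0.0118 A into n2 (from n1)
  Y(R8) = 0.004630+0.000j S between n0,n1
  Y(L2) = 0.000-0.001096j S between n0,n2
  Y(C1) = 0.000+0.2519j S between n2,n1
  I3: injects 0.0368 A into n0 (from n1)
  Y(R9) = 0.02041+0.000j S between n2,n1
  V1: constraint V(n2)−V(n1) = 2.02
Assemble and solve the 3×3 MNA system:
  V(n1)=-2.022-0.05897j  V(n2)=-0.002392-0.05897j
  i(V1)=-0.09214-0.5093j

-0.004862-0.0001418j A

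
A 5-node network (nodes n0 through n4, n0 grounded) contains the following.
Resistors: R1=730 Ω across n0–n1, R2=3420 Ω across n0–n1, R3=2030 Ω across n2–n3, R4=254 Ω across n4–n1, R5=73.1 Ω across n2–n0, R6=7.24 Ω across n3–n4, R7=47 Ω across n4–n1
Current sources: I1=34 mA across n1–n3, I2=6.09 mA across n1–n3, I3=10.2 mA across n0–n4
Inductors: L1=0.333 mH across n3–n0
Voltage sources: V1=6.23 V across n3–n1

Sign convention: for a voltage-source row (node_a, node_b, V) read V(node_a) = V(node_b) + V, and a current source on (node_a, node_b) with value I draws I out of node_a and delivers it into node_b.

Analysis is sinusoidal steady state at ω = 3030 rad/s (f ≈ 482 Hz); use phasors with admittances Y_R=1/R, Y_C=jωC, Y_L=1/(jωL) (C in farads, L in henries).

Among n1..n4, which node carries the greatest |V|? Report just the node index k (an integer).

Apply KCL at each of the 4 non-ground nodes and solve the resulting linear system.
Node n1: branches {R1, R2, I1, I2, R4, R7, V1} → V_1 = -6.230+0.02074j
Node n2: branches {R3, R5} → V_2 = 1.555e-06+0.0007209j
Node n3: branches {I1, R3, I2, L1, R6, V1} → V_3 = 4.474e-05+0.02074j
Node n4: branches {R4, I3, R6, R7} → V_4 = -0.8992+0.02074j
Source currents: i(V1)=-0.1047+3.448e-05j

1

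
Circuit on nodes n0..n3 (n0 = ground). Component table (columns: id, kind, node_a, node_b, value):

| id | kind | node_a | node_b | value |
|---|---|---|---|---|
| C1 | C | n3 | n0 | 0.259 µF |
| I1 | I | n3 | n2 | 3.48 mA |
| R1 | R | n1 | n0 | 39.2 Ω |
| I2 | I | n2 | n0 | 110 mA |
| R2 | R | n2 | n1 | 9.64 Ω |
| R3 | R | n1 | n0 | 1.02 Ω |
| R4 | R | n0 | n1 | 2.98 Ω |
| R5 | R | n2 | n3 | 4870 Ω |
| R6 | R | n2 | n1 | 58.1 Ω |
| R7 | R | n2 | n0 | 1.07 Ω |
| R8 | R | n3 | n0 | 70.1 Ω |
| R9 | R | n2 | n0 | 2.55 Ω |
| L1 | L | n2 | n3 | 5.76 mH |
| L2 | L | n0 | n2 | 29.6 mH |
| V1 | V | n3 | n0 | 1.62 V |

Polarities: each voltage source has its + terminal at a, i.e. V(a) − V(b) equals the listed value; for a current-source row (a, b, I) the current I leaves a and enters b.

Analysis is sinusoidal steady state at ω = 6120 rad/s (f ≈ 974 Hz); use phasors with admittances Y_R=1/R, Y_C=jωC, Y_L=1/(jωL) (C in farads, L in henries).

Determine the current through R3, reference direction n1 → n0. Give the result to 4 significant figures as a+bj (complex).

-0.005923-0.002731j A

Apply KCL at each of the 3 non-ground nodes and solve the resulting linear system.
Node n1: branches {R1, R2, R3, R4, R6} → V_1 = -0.006042-0.002786j
Node n2: branches {I1, I2, R2, R5, R6, R7, R9, L1, L2} → V_2 = -0.07306-0.03368j
Node n3: branches {C1, I1, R5, R8, L1, V1} → V_3 = 1.620+0.000j
Source currents: i(V1)=-0.02789+0.04545j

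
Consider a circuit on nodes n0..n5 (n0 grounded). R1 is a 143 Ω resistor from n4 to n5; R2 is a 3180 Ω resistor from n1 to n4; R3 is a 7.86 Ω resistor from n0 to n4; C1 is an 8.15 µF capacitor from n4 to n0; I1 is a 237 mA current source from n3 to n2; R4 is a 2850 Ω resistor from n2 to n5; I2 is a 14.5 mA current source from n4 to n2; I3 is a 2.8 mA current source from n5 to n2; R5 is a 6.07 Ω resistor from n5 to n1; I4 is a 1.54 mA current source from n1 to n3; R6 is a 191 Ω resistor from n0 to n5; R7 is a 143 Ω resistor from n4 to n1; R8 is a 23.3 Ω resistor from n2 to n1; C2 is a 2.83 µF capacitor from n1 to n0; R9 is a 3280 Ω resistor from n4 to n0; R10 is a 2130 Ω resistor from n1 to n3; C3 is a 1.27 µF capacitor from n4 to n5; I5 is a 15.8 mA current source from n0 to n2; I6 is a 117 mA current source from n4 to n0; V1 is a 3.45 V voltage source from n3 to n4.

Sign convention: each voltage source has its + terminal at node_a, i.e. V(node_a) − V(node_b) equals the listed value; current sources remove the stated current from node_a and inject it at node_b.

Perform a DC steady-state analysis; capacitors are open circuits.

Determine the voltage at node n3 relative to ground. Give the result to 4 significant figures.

Apply KCL at each of the 5 non-ground nodes and solve the resulting linear system.
Node n1: branches {R2, R5, I4, R7, R8, C2, R10} → V_1 = 13.00
Node n2: branches {I1, R4, I2, I3, R8, I5} → V_2 = 19.23
Node n3: branches {I1, I4, R10, V1} → V_3 = 2.162
Node n4: branches {R1, R2, R3, C1, I2, R7, R9, C3, I6, V1} → V_4 = -1.288
Node n5: branches {R1, R4, I3, R5, R6, C3} → V_5 = 12.04
Source currents: i(V1)=-0.2304

2.162 V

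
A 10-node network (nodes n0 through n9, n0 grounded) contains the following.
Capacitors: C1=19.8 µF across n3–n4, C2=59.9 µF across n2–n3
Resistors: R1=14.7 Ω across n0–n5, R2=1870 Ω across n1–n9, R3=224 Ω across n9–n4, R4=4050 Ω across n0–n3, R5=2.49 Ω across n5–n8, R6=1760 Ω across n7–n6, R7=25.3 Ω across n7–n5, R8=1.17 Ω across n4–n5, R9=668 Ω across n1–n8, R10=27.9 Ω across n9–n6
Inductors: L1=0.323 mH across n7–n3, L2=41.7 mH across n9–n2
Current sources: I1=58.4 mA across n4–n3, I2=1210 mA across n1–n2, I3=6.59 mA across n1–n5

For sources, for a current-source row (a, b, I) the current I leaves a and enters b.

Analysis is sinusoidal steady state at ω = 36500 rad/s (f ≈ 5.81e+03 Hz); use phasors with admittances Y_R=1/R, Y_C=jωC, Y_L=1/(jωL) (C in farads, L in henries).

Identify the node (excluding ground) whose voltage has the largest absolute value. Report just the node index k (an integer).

1

MNA unknowns: 9 node voltages V₁..V_9
C1: Y=0.000+0.7227j on G[3,4]
R1: Y=0.06803+0.000j on G[0,5]
R2: Y=0.0005348+0.000j on G[1,9]
R3: Y=0.004464+0.000j on G[9,4]
R4: Y=0.0002469+0.000j on G[0,3]
R5: Y=0.4016+0.000j on G[5,8]
R6: Y=0.0005682+0.000j on G[7,6]
L1: Y=0.000-0.08482j on G[7,3]
C2: Y=0.000+2.186j on G[2,3]
R7: Y=0.03953+0.000j on G[7,5]
I1: z[4]−=0.0584, z[3]+=0.0584
R8: Y=0.8547+0.000j on G[4,5]
L2: Y=0.000-0.0006570j on G[9,2]
R9: Y=0.001497+0.000j on G[1,8]
R10: Y=0.03584+0.000j on G[9,6]
I2: z[1]−=1.21, z[2]+=1.21
I3: z[1]−=0.00659, z[5]+=0.00659
solve → V1=-615.7-1.918j, V2=1.232-2.135j, V3=1.214-1.583j, V4=1.049+0.1067j, V5=-0.004407+0.005747j, V6=-56.85-7.201j, V7=0.2700-2.094j, V8=-2.291-0.001396j, V9=-57.75-7.282j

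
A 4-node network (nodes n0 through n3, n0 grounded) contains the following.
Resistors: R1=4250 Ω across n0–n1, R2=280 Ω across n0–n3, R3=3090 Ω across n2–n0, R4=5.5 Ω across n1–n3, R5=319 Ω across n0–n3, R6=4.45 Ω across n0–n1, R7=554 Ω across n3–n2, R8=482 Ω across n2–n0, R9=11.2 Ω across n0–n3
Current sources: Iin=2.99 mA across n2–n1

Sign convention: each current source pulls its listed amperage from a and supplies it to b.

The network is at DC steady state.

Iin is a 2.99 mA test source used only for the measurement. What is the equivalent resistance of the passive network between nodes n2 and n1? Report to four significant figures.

MNA unknowns: 3 node voltages V₁..V_3
R1: Y=0.0002353 on G[0,1]
R2: Y=0.003571 on G[0,3]
R3: Y=0.0003236 on G[2,0]
R4: Y=0.1818 on G[1,3]
R5: Y=0.003135 on G[0,3]
R6: Y=0.2247 on G[0,1]
R7: Y=0.001805 on G[3,2]
R8: Y=0.002075 on G[2,0]
R9: Y=0.08929 on G[0,3]
Iin: z[2]−=0.00299, z[1]+=0.00299
solve → V1=0.007469, V2=-0.7112, V3=0.0002656

R_eq = 240.4 Ω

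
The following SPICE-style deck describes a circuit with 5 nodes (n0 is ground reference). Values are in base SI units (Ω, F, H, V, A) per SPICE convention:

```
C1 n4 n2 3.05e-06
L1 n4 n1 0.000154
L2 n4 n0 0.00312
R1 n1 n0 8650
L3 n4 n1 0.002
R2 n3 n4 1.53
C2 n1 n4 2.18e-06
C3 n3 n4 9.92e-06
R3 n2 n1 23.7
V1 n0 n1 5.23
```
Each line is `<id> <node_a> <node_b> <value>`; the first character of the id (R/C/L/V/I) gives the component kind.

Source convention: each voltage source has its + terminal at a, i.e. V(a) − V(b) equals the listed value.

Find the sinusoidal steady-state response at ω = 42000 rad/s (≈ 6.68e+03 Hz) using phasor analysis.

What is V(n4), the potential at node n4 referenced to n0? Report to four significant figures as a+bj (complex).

-4.790-0.2390j V

MNA unknowns: 4 node voltages V₁..V_4 plus 1 source current (V1)
C1: Y=0.000+0.1281j on G[4,2]
L1: Y=0.000-0.1546j on G[4,1]
L2: Y=0.000-0.007631j on G[4,0]
R1: Y=0.0001156+0.000j on G[1,0]
L3: Y=0.000-0.01190j on G[4,1]
R2: Y=0.6536+0.000j on G[3,4]
C2: Y=0.000+0.09156j on G[1,4]
C3: Y=0.000+0.4166j on G[3,4]
R3: Y=0.04219+0.000j on G[2,1]
V1: row V0−V1=5.23, i_V1 at 0,1
solve → V1=-5.230+0.000j, V2=-4.762-0.08494j, V3=-4.790-0.2390j, V4=-4.790-0.2390j
aux → i_V1=-0.002429+0.03655j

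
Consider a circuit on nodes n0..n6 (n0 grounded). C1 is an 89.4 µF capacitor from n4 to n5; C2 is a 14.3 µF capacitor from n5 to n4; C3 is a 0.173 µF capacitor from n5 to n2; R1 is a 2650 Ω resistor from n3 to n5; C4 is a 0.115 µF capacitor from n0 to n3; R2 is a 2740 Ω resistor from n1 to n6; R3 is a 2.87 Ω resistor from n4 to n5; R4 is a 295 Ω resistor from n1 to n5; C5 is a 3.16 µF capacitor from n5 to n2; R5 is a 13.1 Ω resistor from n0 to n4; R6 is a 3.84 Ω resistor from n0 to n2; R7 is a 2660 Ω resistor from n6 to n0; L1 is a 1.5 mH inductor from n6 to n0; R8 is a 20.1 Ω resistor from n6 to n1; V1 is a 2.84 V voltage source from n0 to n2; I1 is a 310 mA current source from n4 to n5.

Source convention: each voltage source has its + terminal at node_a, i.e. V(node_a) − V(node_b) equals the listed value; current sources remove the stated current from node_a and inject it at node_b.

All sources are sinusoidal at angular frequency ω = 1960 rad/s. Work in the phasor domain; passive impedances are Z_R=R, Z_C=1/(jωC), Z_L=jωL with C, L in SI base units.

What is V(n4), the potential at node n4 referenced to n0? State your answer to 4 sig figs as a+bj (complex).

-0.08295-0.2611j V

Element admittances at ω=1960 rad/s:
  Y(C1) = 0.000+0.1752j S between n4,n5
  Y(C2) = 0.000+0.02803j S between n5,n4
  Y(C3) = 0.000+0.0003391j S between n5,n2
  Y(R1) = 0.0003774+0.000j S between n3,n5
  Y(C4) = 0.000+0.0002254j S between n0,n3
  Y(R2) = 0.0003650+0.000j S between n1,n6
  Y(R3) = 0.3484+0.000j S between n4,n5
  Y(R4) = 0.003390+0.000j S between n1,n5
  Y(C5) = 0.000+0.006194j S between n5,n2
  Y(R5) = 0.07634+0.000j S between n0,n4
  Y(R6) = 0.2604+0.000j S between n0,n2
  Y(R7) = 0.0003759+0.000j S between n6,n0
  Y(L1) = 0.000-0.3401j S between n6,n0
  Y(R8) = 0.04975+0.000j S between n6,n1
  V1: constraint V(n0)−V(n2) = 2.84
  I1: injects 0.31 A into n5 (from n4)
Assemble and solve the 7×7 MNA system:
  V(n1)=0.04039-0.03860j  V(n2)=-2.840+0.000j  V(n3)=0.09904-0.7423j  V(n4)=-0.08295-0.2611j  V(n5)=0.5424-0.6831j  V(n6)=0.006429+0.004996j
  i(V1)=-0.7440-0.02210j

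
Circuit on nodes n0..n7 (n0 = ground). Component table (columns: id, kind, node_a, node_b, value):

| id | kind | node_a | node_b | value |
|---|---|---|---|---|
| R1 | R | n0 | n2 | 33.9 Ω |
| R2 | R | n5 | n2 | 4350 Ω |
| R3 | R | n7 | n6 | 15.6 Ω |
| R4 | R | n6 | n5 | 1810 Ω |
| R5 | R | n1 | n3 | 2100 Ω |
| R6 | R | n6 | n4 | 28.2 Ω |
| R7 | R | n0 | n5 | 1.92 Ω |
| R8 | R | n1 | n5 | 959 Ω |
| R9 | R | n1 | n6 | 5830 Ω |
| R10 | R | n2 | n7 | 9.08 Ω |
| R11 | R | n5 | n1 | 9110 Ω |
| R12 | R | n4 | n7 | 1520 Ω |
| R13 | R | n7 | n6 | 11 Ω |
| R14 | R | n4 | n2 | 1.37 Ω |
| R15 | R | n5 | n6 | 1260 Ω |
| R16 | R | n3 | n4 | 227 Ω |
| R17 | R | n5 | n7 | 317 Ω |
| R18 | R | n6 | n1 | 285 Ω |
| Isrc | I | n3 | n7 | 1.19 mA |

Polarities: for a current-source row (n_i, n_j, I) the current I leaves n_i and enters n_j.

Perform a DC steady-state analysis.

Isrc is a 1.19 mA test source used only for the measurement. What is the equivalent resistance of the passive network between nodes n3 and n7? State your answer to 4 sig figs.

MNA unknowns: 7 node voltages V₁..V_7
R1: Y=0.02950 on G[0,2]
R2: Y=0.0002299 on G[5,2]
R3: Y=0.06410 on G[7,6]
R4: Y=0.0005525 on G[6,5]
R5: Y=0.0004762 on G[1,3]
R6: Y=0.03546 on G[6,4]
R7: Y=0.5208 on G[0,5]
R8: Y=0.001043 on G[1,5]
R9: Y=0.0001715 on G[1,6]
R10: Y=0.1101 on G[2,7]
R11: Y=0.0001098 on G[5,1]
R12: Y=0.0006579 on G[4,7]
R13: Y=0.09091 on G[7,6]
R14: Y=0.7299 on G[4,2]
R15: Y=0.0007937 on G[5,6]
R16: Y=0.004405 on G[3,4]
R17: Y=0.003155 on G[5,7]
R18: Y=0.003509 on G[6,1]
Isrc: z[3]−=0.00119, z[7]+=0.00119
solve → V1=-0.01856, V2=-0.0002836, V3=-0.2469, V4=-0.001436, V5=1.606e-05, V6=0.005163, V7=0.007281

R_eq = 213.6 Ω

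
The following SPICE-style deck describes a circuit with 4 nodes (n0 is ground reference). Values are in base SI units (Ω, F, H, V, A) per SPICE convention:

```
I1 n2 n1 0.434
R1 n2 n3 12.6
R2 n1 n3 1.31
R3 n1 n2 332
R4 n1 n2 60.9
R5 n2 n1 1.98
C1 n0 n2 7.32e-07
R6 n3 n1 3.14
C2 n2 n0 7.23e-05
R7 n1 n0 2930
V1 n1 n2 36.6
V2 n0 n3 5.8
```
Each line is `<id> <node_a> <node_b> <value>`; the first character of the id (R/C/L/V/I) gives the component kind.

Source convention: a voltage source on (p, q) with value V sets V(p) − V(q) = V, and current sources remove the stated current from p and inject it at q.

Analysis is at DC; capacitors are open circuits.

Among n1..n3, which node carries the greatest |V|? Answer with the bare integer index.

Element admittances at DC:
  I1: injects 0.434 A into n1 (from n2)
  Y(R1) = 0.07937 S between n2,n3
  Y(R2) = 0.7634 S between n1,n3
  Y(R3) = 0.003012 S between n1,n2
  Y(R4) = 0.01642 S between n1,n2
  Y(R5) = 0.5051 S between n2,n1
  Y(C1) = 0.000 S between n0,n2
  Y(R6) = 0.3185 S between n3,n1
  Y(C2) = 0.000 S between n2,n0
  Y(R7) = 0.0003413 S between n1,n0
  V1: constraint V(n1)−V(n2) = 36.6
  V2: constraint V(n0)−V(n3) = 5.8
Assemble and solve the 5×5 MNA system:
  V(n1)=-3.298  V(n2)=-39.90  V(n3)=-5.800
  i(V1)=-21.47  i(V2)=-0.001125

2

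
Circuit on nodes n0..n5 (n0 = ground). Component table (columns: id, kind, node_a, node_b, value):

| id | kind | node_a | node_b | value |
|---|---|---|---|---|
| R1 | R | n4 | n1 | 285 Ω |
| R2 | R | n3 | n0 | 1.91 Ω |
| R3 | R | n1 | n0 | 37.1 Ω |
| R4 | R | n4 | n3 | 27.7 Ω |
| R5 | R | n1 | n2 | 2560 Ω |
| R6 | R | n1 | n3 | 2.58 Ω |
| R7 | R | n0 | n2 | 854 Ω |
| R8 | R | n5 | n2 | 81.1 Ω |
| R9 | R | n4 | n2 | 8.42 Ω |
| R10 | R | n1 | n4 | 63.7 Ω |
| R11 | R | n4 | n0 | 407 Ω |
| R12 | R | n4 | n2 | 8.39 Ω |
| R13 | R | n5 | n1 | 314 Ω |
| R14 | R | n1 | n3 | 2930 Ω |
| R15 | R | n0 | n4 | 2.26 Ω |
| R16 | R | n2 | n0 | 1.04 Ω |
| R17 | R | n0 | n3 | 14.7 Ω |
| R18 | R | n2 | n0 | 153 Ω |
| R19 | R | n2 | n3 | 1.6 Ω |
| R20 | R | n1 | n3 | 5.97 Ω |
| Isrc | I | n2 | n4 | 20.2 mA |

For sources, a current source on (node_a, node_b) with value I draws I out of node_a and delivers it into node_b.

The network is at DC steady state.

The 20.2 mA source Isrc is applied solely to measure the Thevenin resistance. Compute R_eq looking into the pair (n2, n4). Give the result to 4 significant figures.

R_eq = 1.646 Ω

Apply KCL at each of the 5 non-ground nodes and solve the resulting linear system.
Node n1: branches {R1, R3, R5, R6, R10, R13, R14, R20} → V_1 = -0.002356
Node n2: branches {R5, R7, R8, R9, R12, R16, R18, R19, Isrc} → V_2 = -0.009011
Node n3: branches {R2, R4, R6, R14, R17, R19, R20} → V_3 = -0.003355
Node n4: branches {R1, R4, R9, R10, R11, R12, R15, Isrc} → V_4 = 0.02423
Node n5: branches {R8, R13} → V_5 = -0.007645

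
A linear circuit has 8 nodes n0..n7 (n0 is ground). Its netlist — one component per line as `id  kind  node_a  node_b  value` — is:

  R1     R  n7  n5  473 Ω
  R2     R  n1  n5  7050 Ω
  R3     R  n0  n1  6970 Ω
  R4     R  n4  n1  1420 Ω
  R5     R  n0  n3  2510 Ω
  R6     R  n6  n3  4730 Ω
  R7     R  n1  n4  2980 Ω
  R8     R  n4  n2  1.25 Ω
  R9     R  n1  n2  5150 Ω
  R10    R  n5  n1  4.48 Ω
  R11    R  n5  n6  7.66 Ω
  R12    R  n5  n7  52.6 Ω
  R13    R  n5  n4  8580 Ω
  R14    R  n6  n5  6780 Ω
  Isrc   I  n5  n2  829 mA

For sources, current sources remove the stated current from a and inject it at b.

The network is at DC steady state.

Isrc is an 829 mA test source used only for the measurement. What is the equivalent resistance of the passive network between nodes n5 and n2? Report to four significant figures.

R_eq = 745.1 Ω

Element admittances at DC:
  Y(R1) = 0.002114 S between n7,n5
  Y(R2) = 0.0001418 S between n1,n5
  Y(R3) = 0.0001435 S between n0,n1
  Y(R4) = 0.0007042 S between n4,n1
  Y(R5) = 0.0003984 S between n0,n3
  Y(R6) = 0.0002114 S between n6,n3
  Y(R7) = 0.0003356 S between n1,n4
  Y(R8) = 0.8000 S between n4,n2
  Y(R9) = 0.0001942 S between n1,n2
  Y(R10) = 0.2232 S between n5,n1
  Y(R11) = 0.1305 S between n5,n6
  Y(R12) = 0.01901 S between n5,n7
  Y(R13) = 0.0001166 S between n5,n4
  Y(R14) = 0.0001475 S between n6,n5
  Isrc: injects 0.829 A into n2 (from n5)
Assemble and solve the 7×7 MNA system:
  V(n1)=1.661  V(n2)=616.0  V(n3)=-0.5982  V(n4)=615.1  V(n5)=-1.727  V(n6)=-1.726  V(n7)=-1.727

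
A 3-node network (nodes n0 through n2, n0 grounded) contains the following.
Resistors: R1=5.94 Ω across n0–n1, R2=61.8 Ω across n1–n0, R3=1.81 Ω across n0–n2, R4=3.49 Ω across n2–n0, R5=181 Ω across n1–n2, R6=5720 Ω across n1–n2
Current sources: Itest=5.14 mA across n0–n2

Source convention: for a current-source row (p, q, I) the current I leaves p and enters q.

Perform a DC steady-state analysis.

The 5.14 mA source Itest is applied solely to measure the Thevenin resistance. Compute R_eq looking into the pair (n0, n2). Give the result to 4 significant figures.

R_eq = 1.184 Ω

Element admittances at DC:
  Y(R1) = 0.1684 S between n0,n1
  Y(R2) = 0.01618 S between n1,n0
  Y(R3) = 0.5525 S between n0,n2
  Y(R4) = 0.2865 S between n2,n0
  Y(R5) = 0.005525 S between n1,n2
  Y(R6) = 0.0001748 S between n1,n2
  Itest: injects 0.00514 A into n2 (from n0)
Assemble and solve the 2×2 MNA system:
  V(n1)=0.0001824  V(n2)=0.006086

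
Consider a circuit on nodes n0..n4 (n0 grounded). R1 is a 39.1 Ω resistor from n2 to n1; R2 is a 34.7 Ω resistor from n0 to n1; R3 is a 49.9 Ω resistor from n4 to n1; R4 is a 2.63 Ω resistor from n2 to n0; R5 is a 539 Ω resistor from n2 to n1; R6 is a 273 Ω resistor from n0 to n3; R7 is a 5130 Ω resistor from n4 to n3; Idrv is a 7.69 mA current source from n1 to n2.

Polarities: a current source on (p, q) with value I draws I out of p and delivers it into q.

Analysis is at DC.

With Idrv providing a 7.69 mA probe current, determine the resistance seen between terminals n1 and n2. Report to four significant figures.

R_eq = 18.39 Ω

MNA unknowns: 4 node voltages V₁..V_4
R1: Y=0.02558 on G[2,1]
R2: Y=0.02882 on G[0,1]
R3: Y=0.02004 on G[4,1]
R4: Y=0.3802 on G[2,0]
R5: Y=0.001855 on G[2,1]
R6: Y=0.003663 on G[0,3]
R7: Y=0.0001949 on G[4,3]
Idrv: z[1]−=0.00769, z[2]+=0.00769
solve → V1=-0.1314, V2=0.01002, V3=-0.006578, V4=-0.1302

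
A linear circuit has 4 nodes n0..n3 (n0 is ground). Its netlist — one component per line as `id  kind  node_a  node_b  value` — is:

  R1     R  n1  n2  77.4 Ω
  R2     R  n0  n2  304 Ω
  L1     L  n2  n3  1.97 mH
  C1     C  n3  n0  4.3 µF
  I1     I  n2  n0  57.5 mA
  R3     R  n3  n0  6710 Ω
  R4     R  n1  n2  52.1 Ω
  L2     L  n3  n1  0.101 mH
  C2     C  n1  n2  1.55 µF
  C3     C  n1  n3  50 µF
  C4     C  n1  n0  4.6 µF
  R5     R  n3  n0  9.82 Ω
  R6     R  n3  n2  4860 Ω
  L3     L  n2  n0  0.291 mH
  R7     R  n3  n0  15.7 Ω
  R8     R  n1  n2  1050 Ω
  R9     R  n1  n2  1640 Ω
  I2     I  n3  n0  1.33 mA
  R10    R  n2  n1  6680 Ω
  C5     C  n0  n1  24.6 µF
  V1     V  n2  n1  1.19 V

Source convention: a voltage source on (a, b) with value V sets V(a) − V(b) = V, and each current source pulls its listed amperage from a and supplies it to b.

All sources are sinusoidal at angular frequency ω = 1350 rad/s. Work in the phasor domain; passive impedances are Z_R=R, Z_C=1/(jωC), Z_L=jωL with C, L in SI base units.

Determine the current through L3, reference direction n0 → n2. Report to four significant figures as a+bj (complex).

-0.1337-0.04122j A

MNA unknowns: 3 node voltages V₁..V_3 plus 1 source current (V1)
R1: Y=0.01292+0.000j on G[1,2]
R2: Y=0.003289+0.000j on G[0,2]
L1: Y=0.000-0.3760j on G[2,3]
C1: Y=0.000+0.005805j on G[3,0]
I1: z[2]−=0.0575, z[0]+=0.0575
R3: Y=0.0001490+0.000j on G[3,0]
R4: Y=0.01919+0.000j on G[1,2]
L2: Y=0.000-7.334j on G[3,1]
C2: Y=0.000+0.002093j on G[1,2]
C3: Y=0.000+0.06750j on G[1,3]
C4: Y=0.000+0.006210j on G[1,0]
R5: Y=0.1018+0.000j on G[3,0]
R6: Y=0.0002058+0.000j on G[3,2]
L3: Y=0.000-2.546j on G[2,0]
R7: Y=0.06369+0.000j on G[3,0]
R8: Y=0.0009524+0.000j on G[1,2]
R9: Y=0.0006098+0.000j on G[1,2]
I2: z[3]−=0.00133, z[0]+=0.00133
R10: Y=0.0001497+0.000j on G[2,1]
C5: Y=0.000+0.03321j on G[0,1]
V1: row V2−V1=1.19, i_V1 at 2,1
solve → V1=-1.206+0.05254j, V2=-0.01619+0.05254j, V3=-1.147+0.07732j
aux → i_V1=-0.2224+0.3813j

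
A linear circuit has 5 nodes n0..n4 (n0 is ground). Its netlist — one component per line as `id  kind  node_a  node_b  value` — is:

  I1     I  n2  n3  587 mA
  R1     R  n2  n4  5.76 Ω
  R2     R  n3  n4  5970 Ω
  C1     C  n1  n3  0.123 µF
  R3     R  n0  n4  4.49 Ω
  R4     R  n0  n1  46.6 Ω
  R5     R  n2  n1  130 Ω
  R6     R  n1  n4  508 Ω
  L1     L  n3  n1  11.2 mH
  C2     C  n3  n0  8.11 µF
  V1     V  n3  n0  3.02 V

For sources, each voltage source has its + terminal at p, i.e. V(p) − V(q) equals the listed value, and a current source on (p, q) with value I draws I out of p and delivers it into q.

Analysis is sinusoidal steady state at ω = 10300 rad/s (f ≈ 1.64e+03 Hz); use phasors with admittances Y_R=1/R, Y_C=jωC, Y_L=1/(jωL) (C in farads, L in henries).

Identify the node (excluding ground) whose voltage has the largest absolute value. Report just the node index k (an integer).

Apply KCL at each of the 4 non-ground nodes and solve the resulting linear system.
Node n1: branches {C1, R4, R5, R6, L1} → V_1 = -1.305-1.052j
Node n2: branches {I1, R1, R5} → V_2 = -5.659-0.08515j
Node n3: branches {I1, R2, C1, L1, C2, V1} → V_3 = 3.020+0.000j
Node n4: branches {R1, R2, R3, R6} → V_4 = -2.471-0.04230j
Source currents: i(V1)=0.5783-0.2203j

2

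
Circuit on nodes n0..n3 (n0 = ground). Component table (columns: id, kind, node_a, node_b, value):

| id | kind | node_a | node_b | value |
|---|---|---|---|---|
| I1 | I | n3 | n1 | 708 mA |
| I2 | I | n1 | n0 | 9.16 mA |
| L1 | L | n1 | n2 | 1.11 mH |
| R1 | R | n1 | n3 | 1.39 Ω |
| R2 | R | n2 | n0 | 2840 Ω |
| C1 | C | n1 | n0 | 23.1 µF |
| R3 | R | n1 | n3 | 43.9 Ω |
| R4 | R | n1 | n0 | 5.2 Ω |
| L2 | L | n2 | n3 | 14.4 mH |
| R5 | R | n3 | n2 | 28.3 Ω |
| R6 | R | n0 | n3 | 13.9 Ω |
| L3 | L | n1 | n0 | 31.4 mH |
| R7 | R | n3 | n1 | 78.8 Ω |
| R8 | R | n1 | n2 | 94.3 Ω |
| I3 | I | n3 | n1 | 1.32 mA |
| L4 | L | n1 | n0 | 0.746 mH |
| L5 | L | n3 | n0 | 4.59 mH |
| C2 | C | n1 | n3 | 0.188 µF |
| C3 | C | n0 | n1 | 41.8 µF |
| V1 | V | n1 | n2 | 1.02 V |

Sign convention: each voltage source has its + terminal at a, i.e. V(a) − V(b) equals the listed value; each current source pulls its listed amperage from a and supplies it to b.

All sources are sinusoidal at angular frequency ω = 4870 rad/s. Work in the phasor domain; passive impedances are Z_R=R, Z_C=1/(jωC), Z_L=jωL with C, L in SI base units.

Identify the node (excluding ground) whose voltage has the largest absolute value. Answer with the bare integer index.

Apply KCL at each of the 3 non-ground nodes and solve the resulting linear system.
Node n1: branches {I1, I2, L1, R1, C1, R3, R4, L3, R7, R8, I3, L4, C2, C3, V1} → V_1 = 0.2130-0.1340j
Node n2: branches {L1, R2, L2, R5, R8, V1} → V_2 = -0.8070-0.1340j
Node n3: branches {I1, R1, R3, L2, R5, R6, R7, I3, L5, C2} → V_3 = -0.6610-0.1537j
Source currents: i(V1)=-0.01598+0.1914j

2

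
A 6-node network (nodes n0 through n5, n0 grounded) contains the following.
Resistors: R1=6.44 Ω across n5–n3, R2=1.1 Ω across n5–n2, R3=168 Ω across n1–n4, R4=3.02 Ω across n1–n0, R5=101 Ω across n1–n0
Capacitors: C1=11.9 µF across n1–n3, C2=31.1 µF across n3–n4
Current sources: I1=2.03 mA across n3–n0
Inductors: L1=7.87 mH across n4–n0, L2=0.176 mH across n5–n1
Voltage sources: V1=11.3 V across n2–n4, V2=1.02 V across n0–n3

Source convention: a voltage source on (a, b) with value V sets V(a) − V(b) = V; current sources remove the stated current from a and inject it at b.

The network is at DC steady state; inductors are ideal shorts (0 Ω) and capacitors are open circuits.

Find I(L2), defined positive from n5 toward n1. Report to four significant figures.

2.487 A

MNA unknowns: 5 node voltages V₁..V_5 plus 4 source currents (L1, L2, V1, V2)
R1: Y=0.1553 on G[5,3]
C1: Y=0.000 on G[1,3]
R2: Y=0.9091 on G[5,2]
C2: Y=0.000 on G[3,4]
I1: z[3]−=0.00203, z[0]+=0.00203
L1: row V4−V0=0, i_L1 at 4,0
R3: Y=0.005952 on G[1,4]
L2: row V5−V1=0, i_L2 at 5,1
R4: Y=0.3311 on G[1,0]
R5: Y=0.009901 on G[1,0]
V1: row V2−V4=11.3, i_V1 at 2,4
V2: row V0−V3=1.02, i_V2 at 0,3
solve → V1=7.166, V2=11.30, V3=-1.020, V4=0.000, V5=7.166
aux → i_L1=-3.715, i_L2=2.487, i_V1=-3.758, i_V2=-1.269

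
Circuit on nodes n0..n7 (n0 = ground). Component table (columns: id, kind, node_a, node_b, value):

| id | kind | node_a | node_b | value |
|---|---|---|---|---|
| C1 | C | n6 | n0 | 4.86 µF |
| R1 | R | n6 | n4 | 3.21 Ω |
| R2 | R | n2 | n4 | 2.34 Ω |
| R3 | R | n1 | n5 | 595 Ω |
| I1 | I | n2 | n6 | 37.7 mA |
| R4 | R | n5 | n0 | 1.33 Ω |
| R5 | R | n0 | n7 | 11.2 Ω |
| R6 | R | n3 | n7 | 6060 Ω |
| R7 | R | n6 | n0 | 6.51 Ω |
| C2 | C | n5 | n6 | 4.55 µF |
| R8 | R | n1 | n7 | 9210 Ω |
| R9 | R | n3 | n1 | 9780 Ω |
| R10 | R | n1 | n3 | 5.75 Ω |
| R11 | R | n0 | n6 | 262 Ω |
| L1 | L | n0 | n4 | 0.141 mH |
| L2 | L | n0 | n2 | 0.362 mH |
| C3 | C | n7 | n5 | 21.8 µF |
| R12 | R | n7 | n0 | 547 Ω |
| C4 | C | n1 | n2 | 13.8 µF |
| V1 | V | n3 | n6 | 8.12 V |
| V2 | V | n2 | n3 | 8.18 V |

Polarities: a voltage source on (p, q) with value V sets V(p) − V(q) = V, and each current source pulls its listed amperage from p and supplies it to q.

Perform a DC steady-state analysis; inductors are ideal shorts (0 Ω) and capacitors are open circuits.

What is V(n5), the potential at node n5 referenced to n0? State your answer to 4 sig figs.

-0.01806 V

Element admittances at DC:
  Y(C1) = 0.000 S between n6,n0
  Y(R1) = 0.3115 S between n6,n4
  Y(R2) = 0.4274 S between n2,n4
  Y(R3) = 0.001681 S between n1,n5
  I1: injects 0.0377 A into n6 (from n2)
  Y(R4) = 0.7519 S between n5,n0
  Y(R5) = 0.08929 S between n0,n7
  Y(R6) = 0.0001650 S between n3,n7
  Y(R7) = 0.1536 S between n6,n0
  Y(C2) = 0.000 S between n5,n6
  Y(R8) = 0.0001086 S between n1,n7
  Y(R9) = 0.0001022 S between n3,n1
  Y(R10) = 0.1739 S between n1,n3
  Y(R11) = 0.003817 S between n0,n6
  L1: short n0↔n4 (DC inductor)
  L2: short n0↔n2 (DC inductor)
  Y(C3) = 0.000 S between n7,n5
  Y(R12) = 0.001828 S between n7,n0
  Y(C4) = 0.000 S between n1,n2
  V1: constraint V(n3)−V(n6) = 8.12
  V2: constraint V(n2)−V(n3) = 8.18
Assemble and solve the 11×11 MNA system:
  V(n1)=-8.097  V(n2)=0.000  V(n3)=-8.180  V(n4)=0.000  V(n5)=-0.01806  V(n6)=-16.30  V(n7)=-0.02439
  i(L1)=5.078  i(L2)=-7.660  i(V1)=-7.682  i(V2)=-7.697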